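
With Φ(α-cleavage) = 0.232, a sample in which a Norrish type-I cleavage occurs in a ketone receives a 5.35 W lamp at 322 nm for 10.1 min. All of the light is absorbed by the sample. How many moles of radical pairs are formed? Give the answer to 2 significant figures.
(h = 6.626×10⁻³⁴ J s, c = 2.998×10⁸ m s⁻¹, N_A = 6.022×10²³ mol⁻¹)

Photon energy at 322 nm: hc/λ = (6.626×10⁻³⁴)(2.998×10⁸)/(322×10⁻⁹) = 6.169×10⁻¹⁹ J.
Energy delivered: (5.35 W)(606 s) = 3242 J.
Photons incident: 3242 / 6.169×10⁻¹⁹ = 5.255×10²¹, i.e. 5.255×10²¹/6.022×10²³ = 0.008726 mol.
Product: Φ × n_abs = 0.232 × 0.008726 = 0.002024 mol.

0.0020 mol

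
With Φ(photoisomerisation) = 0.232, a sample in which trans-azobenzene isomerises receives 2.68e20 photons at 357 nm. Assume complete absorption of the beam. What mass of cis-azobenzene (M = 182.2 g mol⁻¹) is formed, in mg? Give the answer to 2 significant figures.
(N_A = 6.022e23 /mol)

19 mg

Moles of photons: 2.68e20 / 6.022e23 = 4.450e-4 mol.
Product: Φ × n_abs = 0.232 × 4.450e-4 = 1.032e-4 mol.
Mass: 1.032e-4 × 182.2 = 0.01880 g = 19 mg.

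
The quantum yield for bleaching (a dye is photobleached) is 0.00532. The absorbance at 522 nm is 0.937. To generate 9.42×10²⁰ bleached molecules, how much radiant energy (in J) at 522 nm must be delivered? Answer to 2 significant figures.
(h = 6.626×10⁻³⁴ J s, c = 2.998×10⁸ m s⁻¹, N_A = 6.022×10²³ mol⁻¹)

7.6×10⁴ J

Product: 9.42×10²⁰ / 6.022×10²³ = 0.001564 mol.
Photons that must be absorbed: 0.001564 / 0.00532 = 0.2940 mol.
Fraction absorbed: 1 − 10^(−0.937) = 0.8844.
Incident photons needed: 0.2940 / 0.8844 = 0.3324 mol.
Photon energy: hc/λ = 3.806×10⁻¹⁹ J; per mole, 2.292×10⁵ J mol⁻¹.
Energy required: 0.3324 × 2.292×10⁵ = 7.6×10⁴ J.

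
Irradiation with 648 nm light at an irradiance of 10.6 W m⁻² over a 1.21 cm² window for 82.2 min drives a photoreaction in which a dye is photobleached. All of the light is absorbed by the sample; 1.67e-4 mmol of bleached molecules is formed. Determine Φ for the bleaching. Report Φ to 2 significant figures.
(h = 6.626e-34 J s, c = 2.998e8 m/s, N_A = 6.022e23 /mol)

Φ = 0.0049

Product: 1.67e-4 mmol = 1.67e-7 mol.
Photon energy at 648 nm: hc/λ = (6.626e-34)(2.998e8)/(648e-9) = 3.066e-19 J.
Energy delivered: (10.6 W m⁻²)(1.21e-4 m²)(4932 s) = 6.326 J.
Photons incident: 6.326 / 3.066e-19 = 2.063e19, i.e. 2.063e19/6.022e23 = 3.426e-5 mol.
Φ = 1.67e-7 mol / 3.426e-5 mol photons = 0.0049.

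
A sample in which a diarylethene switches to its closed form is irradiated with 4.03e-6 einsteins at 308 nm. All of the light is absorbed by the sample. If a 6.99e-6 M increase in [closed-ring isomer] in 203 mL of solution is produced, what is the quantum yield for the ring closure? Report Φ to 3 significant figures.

Φ = 0.352

Product: (6.99e-6 M)(0.203 L) = 1.419e-6 mol.
Φ = 1.419e-6 mol / 4.03e-6 mol photons = 0.352.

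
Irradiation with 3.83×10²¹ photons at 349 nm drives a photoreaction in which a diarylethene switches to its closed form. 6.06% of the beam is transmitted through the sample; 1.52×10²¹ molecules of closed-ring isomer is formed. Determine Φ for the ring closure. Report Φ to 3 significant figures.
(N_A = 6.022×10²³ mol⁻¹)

Product: 1.52×10²¹ / 6.022×10²³ = 0.002524 mol.
Moles of photons: 3.83×10²¹ / 6.022×10²³ = 0.006360 mol.
Fraction absorbed: 1 − 6.06/100 = 0.9394.
Photons absorbed: 0.9394 × 0.006360 = 0.005975 mol.
Φ = 0.002524 mol / 0.005975 mol photons = 0.422.

Φ = 0.422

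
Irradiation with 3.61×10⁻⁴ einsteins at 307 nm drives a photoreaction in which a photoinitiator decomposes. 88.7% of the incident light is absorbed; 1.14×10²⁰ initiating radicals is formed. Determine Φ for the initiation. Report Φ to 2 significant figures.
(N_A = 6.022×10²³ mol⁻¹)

Product: 1.14×10²⁰ / 6.022×10²³ = 1.893×10⁻⁴ mol.
Photons absorbed: 0.887 × 3.61×10⁻⁴ = 3.202×10⁻⁴ mol.
Φ = 1.893×10⁻⁴ mol / 3.202×10⁻⁴ mol photons = 0.59.

Φ = 0.59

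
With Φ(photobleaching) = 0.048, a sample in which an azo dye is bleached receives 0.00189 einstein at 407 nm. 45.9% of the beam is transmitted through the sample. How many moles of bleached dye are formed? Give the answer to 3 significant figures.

Fraction absorbed: 1 − 45.9/100 = 0.5410.
Photons absorbed: 0.5410 × 0.00189 = 0.001022 mol.
Product: Φ × n_abs = 0.048 × 0.001022 = 4.906×10⁻⁵ mol.

4.91×10⁻⁵ mol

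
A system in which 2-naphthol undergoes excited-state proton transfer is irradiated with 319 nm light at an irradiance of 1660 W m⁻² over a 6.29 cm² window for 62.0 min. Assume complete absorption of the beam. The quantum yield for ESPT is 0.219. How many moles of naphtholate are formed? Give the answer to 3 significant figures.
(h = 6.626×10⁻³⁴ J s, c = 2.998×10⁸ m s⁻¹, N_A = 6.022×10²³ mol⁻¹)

Photon energy at 319 nm: hc/λ = (6.626×10⁻³⁴)(2.998×10⁸)/(319×10⁻⁹) = 6.227×10⁻¹⁹ J.
Energy delivered: (1660 W m⁻²)(6.29×10⁻⁴ m²)(3720 s) = 3884 J.
Photons incident: 3884 / 6.227×10⁻¹⁹ = 6.237×10²¹, i.e. 6.237×10²¹/6.022×10²³ = 0.01036 mol.
Product: Φ × n_abs = 0.219 × 0.01036 = 0.002269 mol.

0.00227 mol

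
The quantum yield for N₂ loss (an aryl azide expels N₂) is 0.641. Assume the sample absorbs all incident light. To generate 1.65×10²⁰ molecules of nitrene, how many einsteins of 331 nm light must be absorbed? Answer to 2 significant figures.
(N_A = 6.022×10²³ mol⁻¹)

Product: 1.65×10²⁰ / 6.022×10²³ = 2.740×10⁻⁴ mol.
Photons that must be absorbed: 2.740×10⁻⁴ / 0.641 = 4.275×10⁻⁴ mol.

4.3×10⁻⁴ einstein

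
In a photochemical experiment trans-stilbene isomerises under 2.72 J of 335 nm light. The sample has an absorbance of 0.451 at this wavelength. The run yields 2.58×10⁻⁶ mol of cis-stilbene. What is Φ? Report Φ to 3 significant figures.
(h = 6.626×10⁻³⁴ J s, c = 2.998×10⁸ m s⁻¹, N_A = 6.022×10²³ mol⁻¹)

Φ = 0.524

Photon energy at 335 nm: hc/λ = (6.626×10⁻³⁴)(2.998×10⁸)/(335×10⁻⁹) = 5.930×10⁻¹⁹ J.
Photons incident: 2.72 / 5.930×10⁻¹⁹ = 4.587×10¹⁸, i.e. 4.587×10¹⁸/6.022×10²³ = 7.617×10⁻⁶ mol.
Fraction absorbed: 1 − 10^(−0.451) = 0.6460.
Photons absorbed: 0.6460 × 7.617×10⁻⁶ = 4.921×10⁻⁶ mol.
Φ = 2.58×10⁻⁶ mol / 4.921×10⁻⁶ mol photons = 0.524.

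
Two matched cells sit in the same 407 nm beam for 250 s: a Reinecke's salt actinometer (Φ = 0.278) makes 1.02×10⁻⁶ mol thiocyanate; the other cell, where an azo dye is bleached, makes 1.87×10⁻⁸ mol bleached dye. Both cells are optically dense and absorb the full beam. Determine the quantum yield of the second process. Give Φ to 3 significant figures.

Photons absorbed by the actinometer: 1.02×10⁻⁶ / 0.278 = 3.669×10⁻⁶ mol.
Φ(unknown) = 1.87×10⁻⁸ / 3.669×10⁻⁶ = 0.00510.

Φ = 0.00510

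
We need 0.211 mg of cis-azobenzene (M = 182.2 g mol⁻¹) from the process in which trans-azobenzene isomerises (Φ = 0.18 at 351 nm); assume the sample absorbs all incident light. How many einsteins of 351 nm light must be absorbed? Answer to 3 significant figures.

6.43×10⁻⁶ einstein

Product: 0.211 mg / 182.2 g mol⁻¹ = 1.158×10⁻⁶ mol.
Photons that must be absorbed: 1.158×10⁻⁶ / 0.18 = 6.433×10⁻⁶ mol.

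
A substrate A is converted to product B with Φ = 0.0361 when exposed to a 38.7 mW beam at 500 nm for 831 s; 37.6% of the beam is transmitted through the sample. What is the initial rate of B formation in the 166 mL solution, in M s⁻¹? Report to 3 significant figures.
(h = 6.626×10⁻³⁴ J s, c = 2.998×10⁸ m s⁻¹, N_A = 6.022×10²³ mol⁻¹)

2.20×10⁻⁸ M s⁻¹

Photon energy at 500 nm: hc/λ = (6.626×10⁻³⁴)(2.998×10⁸)/(500×10⁻⁹) = 3.973×10⁻¹⁹ J.
Energy delivered: (38.7 mW)(831 s) = 32.16 J.
Photons incident: 32.16 / 3.973×10⁻¹⁹ = 8.095×10¹⁹, i.e. 8.095×10¹⁹/6.022×10²³ = 1.344×10⁻⁴ mol.
Fraction absorbed: 1 − 37.6/100 = 0.6240.
Photons absorbed: 0.6240 × 1.344×10⁻⁴ = 8.387×10⁻⁵ mol.
Product formed: 0.0361 × 8.387×10⁻⁵ = 3.028×10⁻⁶ mol.
Rate: 3.028×10⁻⁶ mol / (831 s × 0.166 L) = 2.20×10⁻⁸ M s⁻¹.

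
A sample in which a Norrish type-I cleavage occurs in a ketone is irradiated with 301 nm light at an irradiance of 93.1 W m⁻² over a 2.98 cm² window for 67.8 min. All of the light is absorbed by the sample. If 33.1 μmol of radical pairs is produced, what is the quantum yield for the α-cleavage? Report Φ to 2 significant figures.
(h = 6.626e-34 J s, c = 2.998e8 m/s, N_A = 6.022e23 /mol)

Product: 33.1 μmol = 3.31e-5 mol.
Photon energy at 301 nm: hc/λ = (6.626e-34)(2.998e8)/(301e-9) = 6.600e-19 J.
Energy delivered: (93.1 W m⁻²)(2.98e-4 m²)(4068 s) = 112.9 J.
Photons incident: 112.9 / 6.600e-19 = 1.711e20, i.e. 1.711e20/6.022e23 = 2.841e-4 mol.
Φ = 3.31e-5 mol / 2.841e-4 mol photons = 0.12.

Φ = 0.12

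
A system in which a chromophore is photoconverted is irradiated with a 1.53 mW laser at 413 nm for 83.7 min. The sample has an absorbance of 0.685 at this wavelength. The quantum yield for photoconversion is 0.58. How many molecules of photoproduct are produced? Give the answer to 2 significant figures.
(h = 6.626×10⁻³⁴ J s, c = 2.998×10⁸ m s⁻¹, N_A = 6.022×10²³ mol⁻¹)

7.4×10¹⁸ molecules

Photon energy at 413 nm: hc/λ = (6.626×10⁻³⁴)(2.998×10⁸)/(413×10⁻⁹) = 4.810×10⁻¹⁹ J.
Energy delivered: (1.53 mW)(5022 s) = 7.684 J.
Photons incident: 7.684 / 4.810×10⁻¹⁹ = 1.598×10¹⁹, i.e. 1.598×10¹⁹/6.022×10²³ = 2.654×10⁻⁵ mol.
Fraction absorbed: 1 − 10^(−0.685) = 0.7935.
Photons absorbed: 0.7935 × 2.654×10⁻⁵ = 2.106×10⁻⁵ mol.
Product: Φ × n_abs = 0.58 × 2.106×10⁻⁵ = 1.221×10⁻⁵ mol.
As a count: 1.221×10⁻⁵ × 6.022×10²³ = 7.4×10¹⁸.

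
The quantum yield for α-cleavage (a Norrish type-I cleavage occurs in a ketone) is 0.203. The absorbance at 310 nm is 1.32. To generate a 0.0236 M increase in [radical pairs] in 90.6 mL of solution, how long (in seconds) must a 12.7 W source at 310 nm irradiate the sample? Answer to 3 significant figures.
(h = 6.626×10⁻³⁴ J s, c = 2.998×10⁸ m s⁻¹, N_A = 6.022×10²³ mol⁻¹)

t ≈ 336 s

Product: (0.0236 M)(0.0906 L) = 0.002138 mol.
Photons that must be absorbed: 0.002138 / 0.203 = 0.01053 mol.
Fraction absorbed: 1 − 10^(−1.32) = 0.9521.
Incident photons needed: 0.01053 / 0.9521 = 0.01106 mol.
Photon energy: hc/λ = 6.408×10⁻¹⁹ J; per mole, 3.859×10⁵ J mol⁻¹.
Energy required: 0.01106 × 3.859×10⁵ = 4268 J.
Time: 4268 J / 12.7 W = 336 s.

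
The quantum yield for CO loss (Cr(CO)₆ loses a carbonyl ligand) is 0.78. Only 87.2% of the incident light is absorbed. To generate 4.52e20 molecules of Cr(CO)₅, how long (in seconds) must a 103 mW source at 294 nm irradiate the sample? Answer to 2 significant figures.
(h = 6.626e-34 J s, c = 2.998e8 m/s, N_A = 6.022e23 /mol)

Product: 4.52e20 / 6.022e23 = 7.506e-4 mol.
Photons that must be absorbed: 7.506e-4 / 0.78 = 9.623e-4 mol.
Incident photons needed: 9.623e-4 / 0.872 = 0.001104 mol.
Photon energy: hc/λ = 6.757e-19 J; per mole, 4.069e5 J mol⁻¹.
Energy required: 0.001104 × 4.069e5 = 449.2 J.
Time: 449.2 J / 0.103 W = 4400 s.

t ≈ 4400 s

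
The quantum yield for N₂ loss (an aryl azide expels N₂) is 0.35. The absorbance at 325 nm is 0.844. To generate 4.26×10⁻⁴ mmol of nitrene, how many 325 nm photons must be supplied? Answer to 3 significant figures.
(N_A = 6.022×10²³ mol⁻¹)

8.55×10¹⁷ photons

Product: 4.26×10⁻⁴ mmol = 4.26×10⁻⁷ mol.
Photons that must be absorbed: 4.26×10⁻⁷ / 0.35 = 1.217×10⁻⁶ mol.
Fraction absorbed: 1 − 10^(−0.844) = 0.8568.
Incident photons needed: 1.217×10⁻⁶ / 0.8568 = 1.420×10⁻⁶ mol.
Photon count: 1.420×10⁻⁶ × 6.022×10²³ = 8.55×10¹⁷.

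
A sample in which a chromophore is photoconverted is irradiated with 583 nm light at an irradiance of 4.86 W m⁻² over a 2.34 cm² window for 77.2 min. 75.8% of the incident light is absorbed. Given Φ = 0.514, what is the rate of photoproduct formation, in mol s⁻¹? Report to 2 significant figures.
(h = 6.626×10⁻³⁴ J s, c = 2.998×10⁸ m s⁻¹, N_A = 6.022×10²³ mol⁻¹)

Photon energy at 583 nm: hc/λ = (6.626×10⁻³⁴)(2.998×10⁸)/(583×10⁻⁹) = 3.407×10⁻¹⁹ J.
Energy delivered: (4.86 W m⁻²)(2.34×10⁻⁴ m²)(4632 s) = 5.268 J.
Photons incident: 5.268 / 3.407×10⁻¹⁹ = 1.546×10¹⁹, i.e. 1.546×10¹⁹/6.022×10²³ = 2.567×10⁻⁵ mol.
Photons absorbed: 0.758 × 2.567×10⁻⁵ = 1.946×10⁻⁵ mol.
Product formed: 0.514 × 1.946×10⁻⁵ = 1.000×10⁻⁵ mol.
Rate: 1.000×10⁻⁵ / 4632 s = 2.2×10⁻⁹ mol s⁻¹.

2.2×10⁻⁹ mol s⁻¹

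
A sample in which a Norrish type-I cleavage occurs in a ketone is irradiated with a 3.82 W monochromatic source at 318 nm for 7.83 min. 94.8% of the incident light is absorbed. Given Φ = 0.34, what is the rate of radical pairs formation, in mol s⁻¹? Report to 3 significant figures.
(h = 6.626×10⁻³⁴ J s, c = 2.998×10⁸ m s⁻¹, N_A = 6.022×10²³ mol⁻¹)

Photon energy at 318 nm: hc/λ = (6.626×10⁻³⁴)(2.998×10⁸)/(318×10⁻⁹) = 6.247×10⁻¹⁹ J.
Energy delivered: (3.82 W)(469.8 s) = 1795 J.
Photons incident: 1795 / 6.247×10⁻¹⁹ = 2.873×10²¹, i.e. 2.873×10²¹/6.022×10²³ = 0.004771 mol.
Photons absorbed: 0.948 × 0.004771 = 0.004523 mol.
Product formed: 0.34 × 0.004523 = 0.001538 mol.
Rate: 0.001538 / 469.8 s = 3.27×10⁻⁶ mol s⁻¹.

3.27×10⁻⁶ mol s⁻¹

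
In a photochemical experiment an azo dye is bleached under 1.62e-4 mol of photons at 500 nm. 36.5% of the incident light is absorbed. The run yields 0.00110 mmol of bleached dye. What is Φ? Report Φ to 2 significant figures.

Product: 0.00110 mmol = 1.10e-6 mol.
Photons absorbed: 0.365 × 1.62e-4 = 5.913e-5 mol.
Φ = 1.10e-6 mol / 5.913e-5 mol photons = 0.019.

Φ = 0.019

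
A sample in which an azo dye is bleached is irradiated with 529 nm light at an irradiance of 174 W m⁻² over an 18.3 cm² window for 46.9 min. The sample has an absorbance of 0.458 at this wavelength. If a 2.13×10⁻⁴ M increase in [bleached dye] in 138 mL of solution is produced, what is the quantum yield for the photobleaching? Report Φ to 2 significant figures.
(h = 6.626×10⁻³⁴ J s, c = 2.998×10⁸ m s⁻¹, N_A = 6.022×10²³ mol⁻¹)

Φ = 0.011

Product: (2.13×10⁻⁴ M)(0.138 L) = 2.939×10⁻⁵ mol.
Photon energy at 529 nm: hc/λ = (6.626×10⁻³⁴)(2.998×10⁸)/(529×10⁻⁹) = 3.755×10⁻¹⁹ J.
Energy delivered: (174 W m⁻²)(18.3×10⁻⁴ m²)(2814 s) = 896.0 J.
Photons incident: 896.0 / 3.755×10⁻¹⁹ = 2.386×10²¹, i.e. 2.386×10²¹/6.022×10²³ = 0.003962 mol.
Fraction absorbed: 1 − 10^(−0.458) = 0.6517.
Photons absorbed: 0.6517 × 0.003962 = 0.002582 mol.
Φ = 2.939×10⁻⁵ mol / 0.002582 mol photons = 0.011.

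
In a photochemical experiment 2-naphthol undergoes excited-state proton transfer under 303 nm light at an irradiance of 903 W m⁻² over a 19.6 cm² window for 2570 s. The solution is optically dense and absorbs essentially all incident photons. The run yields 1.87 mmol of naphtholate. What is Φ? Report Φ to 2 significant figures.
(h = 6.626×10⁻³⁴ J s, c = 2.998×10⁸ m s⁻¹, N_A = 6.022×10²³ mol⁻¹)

Product: 1.87 mmol = 0.00187 mol.
Photon energy at 303 nm: hc/λ = (6.626×10⁻³⁴)(2.998×10⁸)/(303×10⁻⁹) = 6.556×10⁻¹⁹ J.
Energy delivered: (903 W m⁻²)(19.6×10⁻⁴ m²)(2570 s) = 4549 J.
Photons incident: 4549 / 6.556×10⁻¹⁹ = 6.939×10²¹, i.e. 6.939×10²¹/6.022×10²³ = 0.01152 mol.
Φ = 0.00187 mol / 0.01152 mol photons = 0.16.

Φ = 0.16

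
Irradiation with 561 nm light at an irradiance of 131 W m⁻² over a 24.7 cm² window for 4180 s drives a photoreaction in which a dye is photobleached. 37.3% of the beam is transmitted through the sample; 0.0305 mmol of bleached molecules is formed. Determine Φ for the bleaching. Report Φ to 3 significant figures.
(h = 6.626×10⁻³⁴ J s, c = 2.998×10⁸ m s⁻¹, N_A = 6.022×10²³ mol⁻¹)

Product: 0.0305 mmol = 3.05×10⁻⁵ mol.
Photon energy at 561 nm: hc/λ = (6.626×10⁻³⁴)(2.998×10⁸)/(561×10⁻⁹) = 3.541×10⁻¹⁹ J.
Energy delivered: (131 W m⁻²)(24.7×10⁻⁴ m²)(4180 s) = 1353 J.
Photons incident: 1353 / 3.541×10⁻¹⁹ = 3.821×10²¹, i.e. 3.821×10²¹/6.022×10²³ = 0.006345 mol.
Fraction absorbed: 1 − 37.3/100 = 0.6270.
Photons absorbed: 0.6270 × 0.006345 = 0.003978 mol.
Φ = 3.05×10⁻⁵ mol / 0.003978 mol photons = 0.00767.

Φ = 0.00767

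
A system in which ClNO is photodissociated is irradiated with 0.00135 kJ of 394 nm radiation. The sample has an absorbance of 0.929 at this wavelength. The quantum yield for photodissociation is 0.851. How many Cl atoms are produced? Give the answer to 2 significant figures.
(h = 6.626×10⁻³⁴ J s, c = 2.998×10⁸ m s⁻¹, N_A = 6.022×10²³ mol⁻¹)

2.0×10¹⁸ atoms

Photon energy at 394 nm: hc/λ = (6.626×10⁻³⁴)(2.998×10⁸)/(394×10⁻⁹) = 5.042×10⁻¹⁹ J.
Incident energy: 0.00135 kJ = 1.35 J.
Photons incident: 1.35 / 5.042×10⁻¹⁹ = 2.678×10¹⁸, i.e. 2.678×10¹⁸/6.022×10²³ = 4.447×10⁻⁶ mol.
Fraction absorbed: 1 − 10^(−0.929) = 0.8822.
Photons absorbed: 0.8822 × 4.447×10⁻⁶ = 3.923×10⁻⁶ mol.
Product: Φ × n_abs = 0.851 × 3.923×10⁻⁶ = 3.338×10⁻⁶ mol.
As a count: 3.338×10⁻⁶ × 6.022×10²³ = 2.0×10¹⁸.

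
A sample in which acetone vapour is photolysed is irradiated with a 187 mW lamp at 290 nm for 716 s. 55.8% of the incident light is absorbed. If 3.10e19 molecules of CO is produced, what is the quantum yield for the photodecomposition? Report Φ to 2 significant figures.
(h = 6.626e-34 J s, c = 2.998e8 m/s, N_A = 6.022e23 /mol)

Product: 3.10e19 / 6.022e23 = 5.148e-5 mol.
Photon energy at 290 nm: hc/λ = (6.626e-34)(2.998e8)/(290e-9) = 6.850e-19 J.
Energy delivered: (187 mW)(716 s) = 133.9 J.
Photons incident: 133.9 / 6.850e-19 = 1.955e20, i.e. 1.955e20/6.022e23 = 3.246e-4 mol.
Photons absorbed: 0.558 × 3.246e-4 = 1.811e-4 mol.
Φ = 5.148e-5 mol / 1.811e-4 mol photons = 0.28.

Φ = 0.28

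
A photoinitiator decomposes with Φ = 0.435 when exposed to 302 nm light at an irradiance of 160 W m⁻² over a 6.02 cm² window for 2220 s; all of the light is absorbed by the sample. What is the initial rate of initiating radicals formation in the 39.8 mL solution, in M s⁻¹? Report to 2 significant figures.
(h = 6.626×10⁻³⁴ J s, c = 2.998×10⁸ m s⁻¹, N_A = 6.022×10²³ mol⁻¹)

2.7×10⁻⁶ M s⁻¹

Photon energy at 302 nm: hc/λ = (6.626×10⁻³⁴)(2.998×10⁸)/(302×10⁻⁹) = 6.578×10⁻¹⁹ J.
Energy delivered: (160 W m⁻²)(6.02×10⁻⁴ m²)(2220 s) = 213.8 J.
Photons incident: 213.8 / 6.578×10⁻¹⁹ = 3.250×10²⁰, i.e. 3.250×10²⁰/6.022×10²³ = 5.397×10⁻⁴ mol.
Product formed: 0.435 × 5.397×10⁻⁴ = 2.348×10⁻⁴ mol.
Rate: 2.348×10⁻⁴ mol / (2220 s × 0.0398 L) = 2.7×10⁻⁶ M s⁻¹.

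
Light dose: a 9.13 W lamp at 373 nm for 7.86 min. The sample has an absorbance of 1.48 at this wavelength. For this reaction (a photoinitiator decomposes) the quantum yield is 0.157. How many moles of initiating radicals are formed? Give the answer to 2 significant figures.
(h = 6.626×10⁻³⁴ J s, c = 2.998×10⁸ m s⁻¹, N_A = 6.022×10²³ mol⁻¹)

Photon energy at 373 nm: hc/λ = (6.626×10⁻³⁴)(2.998×10⁸)/(373×10⁻⁹) = 5.326×10⁻¹⁹ J.
Energy delivered: (9.13 W)(471.6 s) = 4306 J.
Photons incident: 4306 / 5.326×10⁻¹⁹ = 8.085×10²¹, i.e. 8.085×10²¹/6.022×10²³ = 0.01343 mol.
Fraction absorbed: 1 − 10^(−1.48) = 0.9669.
Photons absorbed: 0.9669 × 0.01343 = 0.01299 mol.
Product: Φ × n_abs = 0.157 × 0.01299 = 0.002039 mol.

0.0020 mol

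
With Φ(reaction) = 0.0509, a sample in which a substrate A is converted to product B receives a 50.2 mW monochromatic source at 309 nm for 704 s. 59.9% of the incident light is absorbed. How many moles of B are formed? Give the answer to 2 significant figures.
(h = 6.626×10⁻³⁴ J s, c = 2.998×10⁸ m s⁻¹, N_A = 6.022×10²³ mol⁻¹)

Photon energy at 309 nm: hc/λ = (6.626×10⁻³⁴)(2.998×10⁸)/(309×10⁻⁹) = 6.429×10⁻¹⁹ J.
Energy delivered: (50.2 mW)(704 s) = 35.34 J.
Photons incident: 35.34 / 6.429×10⁻¹⁹ = 5.497×10¹⁹, i.e. 5.497×10¹⁹/6.022×10²³ = 9.128×10⁻⁵ mol.
Photons absorbed: 0.599 × 9.128×10⁻⁵ = 5.468×10⁻⁵ mol.
Product: Φ × n_abs = 0.0509 × 5.468×10⁻⁵ = 2.783×10⁻⁶ mol.

2.8×10⁻⁶ mol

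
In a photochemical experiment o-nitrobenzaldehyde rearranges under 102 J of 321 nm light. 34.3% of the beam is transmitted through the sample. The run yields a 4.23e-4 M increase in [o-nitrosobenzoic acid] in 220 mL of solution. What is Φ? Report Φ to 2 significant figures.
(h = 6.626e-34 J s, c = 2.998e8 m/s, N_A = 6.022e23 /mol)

Φ = 0.52

Product: (4.23e-4 M)(0.22 L) = 9.306e-5 mol.
Photon energy at 321 nm: hc/λ = (6.626e-34)(2.998e8)/(321e-9) = 6.188e-19 J.
Photons incident: 102 / 6.188e-19 = 1.648e20, i.e. 1.648e20/6.022e23 = 2.737e-4 mol.
Fraction absorbed: 1 − 34.3/100 = 0.6570.
Photons absorbed: 0.6570 × 2.737e-4 = 1.798e-4 mol.
Φ = 9.306e-5 mol / 1.798e-4 mol photons = 0.52.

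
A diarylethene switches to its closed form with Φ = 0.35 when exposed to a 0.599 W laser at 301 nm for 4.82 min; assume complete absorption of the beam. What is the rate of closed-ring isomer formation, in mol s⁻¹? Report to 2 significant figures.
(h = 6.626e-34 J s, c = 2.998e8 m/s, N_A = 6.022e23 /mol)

5.3e-7 mol s⁻¹

Photon energy at 301 nm: hc/λ = (6.626e-34)(2.998e8)/(301e-9) = 6.600e-19 J.
Energy delivered: (0.599 W)(289.2 s) = 173.2 J.
Photons incident: 173.2 / 6.600e-19 = 2.624e20, i.e. 2.624e20/6.022e23 = 4.357e-4 mol.
Product formed: 0.35 × 4.357e-4 = 1.525e-4 mol.
Rate: 1.525e-4 / 289.2 s = 5.3e-7 mol s⁻¹.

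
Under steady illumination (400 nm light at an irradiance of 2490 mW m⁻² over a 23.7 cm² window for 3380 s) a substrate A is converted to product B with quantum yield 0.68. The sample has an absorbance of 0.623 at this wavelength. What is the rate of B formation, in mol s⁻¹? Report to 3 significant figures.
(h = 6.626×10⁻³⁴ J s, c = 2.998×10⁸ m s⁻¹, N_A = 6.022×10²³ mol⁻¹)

1.02×10⁻⁸ mol s⁻¹

Photon energy at 400 nm: hc/λ = (6.626×10⁻³⁴)(2.998×10⁸)/(400×10⁻⁹) = 4.966×10⁻¹⁹ J.
Energy delivered: (2490 mW m⁻²)(23.7×10⁻⁴ m²)(3380 s) = 19.95 J.
Photons incident: 19.95 / 4.966×10⁻¹⁹ = 4.017×10¹⁹, i.e. 4.017×10¹⁹/6.022×10²³ = 6.671×10⁻⁵ mol.
Fraction absorbed: 1 − 10^(−0.623) = 0.7618.
Photons absorbed: 0.7618 × 6.671×10⁻⁵ = 5.082×10⁻⁵ mol.
Product formed: 0.68 × 5.082×10⁻⁵ = 3.456×10⁻⁵ mol.
Rate: 3.456×10⁻⁵ / 3380 s = 1.02×10⁻⁸ mol s⁻¹.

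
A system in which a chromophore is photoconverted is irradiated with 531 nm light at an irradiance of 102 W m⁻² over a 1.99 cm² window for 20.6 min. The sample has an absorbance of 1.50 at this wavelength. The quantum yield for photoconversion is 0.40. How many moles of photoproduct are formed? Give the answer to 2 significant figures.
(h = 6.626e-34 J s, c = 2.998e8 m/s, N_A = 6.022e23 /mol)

Photon energy at 531 nm: hc/λ = (6.626e-34)(2.998e8)/(531e-9) = 3.741e-19 J.
Energy delivered: (102 W m⁻²)(1.99e-4 m²)(1236 s) = 25.09 J.
Photons incident: 25.09 / 3.741e-19 = 6.707e19, i.e. 6.707e19/6.022e23 = 1.114e-4 mol.
Fraction absorbed: 1 − 10^(−1.50) = 0.9684.
Photons absorbed: 0.9684 × 1.114e-4 = 1.079e-4 mol.
Product: Φ × n_abs = 0.40 × 1.079e-4 = 4.316e-5 mol.

4.3e-5 mol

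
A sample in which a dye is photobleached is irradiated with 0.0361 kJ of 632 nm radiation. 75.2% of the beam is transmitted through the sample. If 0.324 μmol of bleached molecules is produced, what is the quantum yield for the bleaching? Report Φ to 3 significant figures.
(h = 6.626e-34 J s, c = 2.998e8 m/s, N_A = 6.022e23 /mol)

Product: 0.324 μmol = 3.24e-7 mol.
Photon energy at 632 nm: hc/λ = (6.626e-34)(2.998e8)/(632e-9) = 3.143e-19 J.
Incident energy: 0.0361 kJ = 36.1 J.
Photons incident: 36.1 / 3.143e-19 = 1.149e20, i.e. 1.149e20/6.022e23 = 1.908e-4 mol.
Fraction absorbed: 1 − 75.2/100 = 0.2480.
Photons absorbed: 0.2480 × 1.908e-4 = 4.732e-5 mol.
Φ = 3.24e-7 mol / 4.732e-5 mol photons = 0.00685.

Φ = 0.00685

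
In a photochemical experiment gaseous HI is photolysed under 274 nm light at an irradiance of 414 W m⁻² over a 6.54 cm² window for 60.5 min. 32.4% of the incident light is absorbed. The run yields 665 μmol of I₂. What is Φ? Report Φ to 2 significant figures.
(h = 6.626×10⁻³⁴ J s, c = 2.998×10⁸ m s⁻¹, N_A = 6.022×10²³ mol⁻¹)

Product: 665 μmol = 6.65×10⁻⁴ mol.
Photon energy at 274 nm: hc/λ = (6.626×10⁻³⁴)(2.998×10⁸)/(274×10⁻⁹) = 7.250×10⁻¹⁹ J.
Energy delivered: (414 W m⁻²)(6.54×10⁻⁴ m²)(3630 s) = 982.8 J.
Photons incident: 982.8 / 7.250×10⁻¹⁹ = 1.356×10²¹, i.e. 1.356×10²¹/6.022×10²³ = 0.002252 mol.
Photons absorbed: 0.324 × 0.002252 = 7.296×10⁻⁴ mol.
Φ = 6.65×10⁻⁴ mol / 7.296×10⁻⁴ mol photons = 0.91.

Φ = 0.91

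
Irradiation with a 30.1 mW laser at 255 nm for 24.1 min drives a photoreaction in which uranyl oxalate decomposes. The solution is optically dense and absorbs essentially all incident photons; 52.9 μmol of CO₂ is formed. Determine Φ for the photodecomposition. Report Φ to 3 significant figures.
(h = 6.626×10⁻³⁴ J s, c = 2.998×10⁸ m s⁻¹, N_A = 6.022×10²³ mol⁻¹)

Product: 52.9 μmol = 5.29×10⁻⁵ mol.
Photon energy at 255 nm: hc/λ = (6.626×10⁻³⁴)(2.998×10⁸)/(255×10⁻⁹) = 7.790×10⁻¹⁹ J.
Energy delivered: (30.1 mW)(1446 s) = 43.52 J.
Photons incident: 43.52 / 7.790×10⁻¹⁹ = 5.587×10¹⁹, i.e. 5.587×10¹⁹/6.022×10²³ = 9.278×10⁻⁵ mol.
Φ = 5.29×10⁻⁵ mol / 9.278×10⁻⁵ mol photons = 0.570.

Φ = 0.570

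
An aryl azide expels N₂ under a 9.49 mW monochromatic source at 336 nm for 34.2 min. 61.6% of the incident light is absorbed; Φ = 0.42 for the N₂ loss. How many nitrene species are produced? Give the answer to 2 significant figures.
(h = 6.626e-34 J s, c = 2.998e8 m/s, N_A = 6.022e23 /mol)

8.5e18 species

Photon energy at 336 nm: hc/λ = (6.626e-34)(2.998e8)/(336e-9) = 5.912e-19 J.
Energy delivered: (9.49 mW)(2052 s) = 19.47 J.
Photons incident: 19.47 / 5.912e-19 = 3.293e19, i.e. 3.293e19/6.022e23 = 5.468e-5 mol.
Photons absorbed: 0.616 × 5.468e-5 = 3.368e-5 mol.
Product: Φ × n_abs = 0.42 × 3.368e-5 = 1.415e-5 mol.
As a count: 1.415e-5 × 6.022e23 = 8.5e18.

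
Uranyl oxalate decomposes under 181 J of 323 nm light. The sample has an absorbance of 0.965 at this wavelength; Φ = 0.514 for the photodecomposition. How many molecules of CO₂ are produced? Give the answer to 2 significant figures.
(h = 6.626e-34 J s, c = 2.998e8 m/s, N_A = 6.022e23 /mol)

1.3e20 molecules

Photon energy at 323 nm: hc/λ = (6.626e-34)(2.998e8)/(323e-9) = 6.150e-19 J.
Photons incident: 181 / 6.150e-19 = 2.943e20, i.e. 2.943e20/6.022e23 = 4.887e-4 mol.
Fraction absorbed: 1 − 10^(−0.965) = 0.8916.
Photons absorbed: 0.8916 × 4.887e-4 = 4.357e-4 mol.
Product: Φ × n_abs = 0.514 × 4.357e-4 = 2.239e-4 mol.
As a count: 2.239e-4 × 6.022e23 = 1.3e20.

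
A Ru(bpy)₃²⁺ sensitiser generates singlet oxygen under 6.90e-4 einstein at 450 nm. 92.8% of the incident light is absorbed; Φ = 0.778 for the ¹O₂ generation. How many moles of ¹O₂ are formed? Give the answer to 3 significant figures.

Photons absorbed: 0.928 × 6.90e-4 = 6.403e-4 mol.
Product: Φ × n_abs = 0.778 × 6.403e-4 = 4.982e-4 mol.

4.98e-4 mol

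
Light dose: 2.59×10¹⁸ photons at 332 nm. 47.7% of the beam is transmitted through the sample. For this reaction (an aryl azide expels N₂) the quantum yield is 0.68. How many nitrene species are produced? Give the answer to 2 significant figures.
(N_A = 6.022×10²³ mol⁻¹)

Moles of photons: 2.59×10¹⁸ / 6.022×10²³ = 4.301×10⁻⁶ mol.
Fraction absorbed: 1 − 47.7/100 = 0.5230.
Photons absorbed: 0.5230 × 4.301×10⁻⁶ = 2.249×10⁻⁶ mol.
Product: Φ × n_abs = 0.68 × 2.249×10⁻⁶ = 1.529×10⁻⁶ mol.
As a count: 1.529×10⁻⁶ × 6.022×10²³ = 9.2×10¹⁷.

9.2×10¹⁷ species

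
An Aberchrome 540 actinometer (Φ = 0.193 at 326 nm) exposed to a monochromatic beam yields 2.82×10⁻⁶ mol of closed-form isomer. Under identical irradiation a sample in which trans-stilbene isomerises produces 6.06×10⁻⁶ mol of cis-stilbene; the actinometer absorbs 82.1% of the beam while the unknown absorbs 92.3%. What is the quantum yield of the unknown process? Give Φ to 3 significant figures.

Φ = 0.369

Photons absorbed by the actinometer: 2.82×10⁻⁶ / 0.193 = 1.461×10⁻⁵ mol.
Incident flux: 1.461×10⁻⁵ / 0.821 = 1.780×10⁻⁵ einstein.
Absorbed by unknown: 0.923 × 1.780×10⁻⁵ = 1.643×10⁻⁵ mol.
Φ(unknown) = 6.06×10⁻⁶ / 1.643×10⁻⁵ = 0.369.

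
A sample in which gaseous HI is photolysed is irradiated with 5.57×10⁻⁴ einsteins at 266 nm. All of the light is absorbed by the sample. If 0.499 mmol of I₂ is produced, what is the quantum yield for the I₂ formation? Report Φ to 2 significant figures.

Product: 0.499 mmol = 4.99×10⁻⁴ mol.
Φ = 4.99×10⁻⁴ mol / 5.57×10⁻⁴ mol photons = 0.90.

Φ = 0.90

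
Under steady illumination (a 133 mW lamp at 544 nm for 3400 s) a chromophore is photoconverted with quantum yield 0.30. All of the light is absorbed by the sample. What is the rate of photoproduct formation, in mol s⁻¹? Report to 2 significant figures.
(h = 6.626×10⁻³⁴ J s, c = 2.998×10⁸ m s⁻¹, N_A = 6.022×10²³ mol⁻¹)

Photon energy at 544 nm: hc/λ = (6.626×10⁻³⁴)(2.998×10⁸)/(544×10⁻⁹) = 3.652×10⁻¹⁹ J.
Energy delivered: (133 mW)(3400 s) = 452.2 J.
Photons incident: 452.2 / 3.652×10⁻¹⁹ = 1.238×10²¹, i.e. 1.238×10²¹/6.022×10²³ = 0.002056 mol.
Product formed: 0.30 × 0.002056 = 6.168×10⁻⁴ mol.
Rate: 6.168×10⁻⁴ / 3400 s = 1.8×10⁻⁷ mol s⁻¹.

1.8×10⁻⁷ mol s⁻¹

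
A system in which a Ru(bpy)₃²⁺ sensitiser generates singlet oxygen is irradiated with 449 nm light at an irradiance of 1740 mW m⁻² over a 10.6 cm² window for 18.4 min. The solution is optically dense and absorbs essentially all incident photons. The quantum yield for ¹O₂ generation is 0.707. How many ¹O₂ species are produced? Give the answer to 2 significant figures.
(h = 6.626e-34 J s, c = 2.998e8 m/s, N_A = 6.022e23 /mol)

3.3e18 species

Photon energy at 449 nm: hc/λ = (6.626e-34)(2.998e8)/(449e-9) = 4.424e-19 J.
Energy delivered: (1740 mW m⁻²)(10.6e-4 m²)(1104 s) = 2.036 J.
Photons incident: 2.036 / 4.424e-19 = 4.602e18, i.e. 4.602e18/6.022e23 = 7.642e-6 mol.
Product: Φ × n_abs = 0.707 × 7.642e-6 = 5.403e-6 mol.
As a count: 5.403e-6 × 6.022e23 = 3.3e18.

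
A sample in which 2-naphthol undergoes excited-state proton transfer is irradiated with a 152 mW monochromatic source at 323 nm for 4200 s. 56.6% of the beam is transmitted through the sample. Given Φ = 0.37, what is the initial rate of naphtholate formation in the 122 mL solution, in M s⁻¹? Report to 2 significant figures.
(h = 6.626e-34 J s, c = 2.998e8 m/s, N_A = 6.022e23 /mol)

Photon energy at 323 nm: hc/λ = (6.626e-34)(2.998e8)/(323e-9) = 6.150e-19 J.
Energy delivered: (152 mW)(4200 s) = 638.4 J.
Photons incident: 638.4 / 6.150e-19 = 1.038e21, i.e. 1.038e21/6.022e23 = 0.001724 mol.
Fraction absorbed: 1 − 56.6/100 = 0.4340.
Photons absorbed: 0.4340 × 0.001724 = 7.482e-4 mol.
Product formed: 0.37 × 7.482e-4 = 2.768e-4 mol.
Rate: 2.768e-4 mol / (4200 s × 0.122 L) = 5.4e-7 M s⁻¹.

5.4e-7 M s⁻¹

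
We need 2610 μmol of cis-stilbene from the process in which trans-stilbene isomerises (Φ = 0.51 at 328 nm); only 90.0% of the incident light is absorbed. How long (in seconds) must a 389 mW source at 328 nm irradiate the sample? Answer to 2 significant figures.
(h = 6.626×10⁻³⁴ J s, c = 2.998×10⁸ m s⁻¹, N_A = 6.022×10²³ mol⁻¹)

Product: 2610 μmol = 0.00261 mol.
Photons that must be absorbed: 0.00261 / 0.51 = 0.005118 mol.
Incident photons needed: 0.005118 / 0.900 = 0.005687 mol.
Photon energy: hc/λ = 6.056×10⁻¹⁹ J; per mole, 3.647×10⁵ J mol⁻¹.
Energy required: 0.005687 × 3.647×10⁵ = 2074 J.
Time: 2074 J / 0.389 W = 5300 s.

t ≈ 5300 s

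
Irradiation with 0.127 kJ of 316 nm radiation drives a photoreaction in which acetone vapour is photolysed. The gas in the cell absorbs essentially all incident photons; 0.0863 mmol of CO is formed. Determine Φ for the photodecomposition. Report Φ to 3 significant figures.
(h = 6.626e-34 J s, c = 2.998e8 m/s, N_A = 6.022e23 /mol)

Φ = 0.257

Product: 0.0863 mmol = 8.63e-5 mol.
Photon energy at 316 nm: hc/λ = (6.626e-34)(2.998e8)/(316e-9) = 6.286e-19 J.
Incident energy: 0.127 kJ = 127 J.
Photons incident: 127 / 6.286e-19 = 2.020e20, i.e. 2.020e20/6.022e23 = 3.354e-4 mol.
Φ = 8.63e-5 mol / 3.354e-4 mol photons = 0.257.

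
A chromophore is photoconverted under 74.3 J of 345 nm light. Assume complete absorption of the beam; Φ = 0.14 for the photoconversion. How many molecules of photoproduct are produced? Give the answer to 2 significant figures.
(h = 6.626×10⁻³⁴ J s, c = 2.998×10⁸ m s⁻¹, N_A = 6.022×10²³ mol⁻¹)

Photon energy at 345 nm: hc/λ = (6.626×10⁻³⁴)(2.998×10⁸)/(345×10⁻⁹) = 5.758×10⁻¹⁹ J.
Photons incident: 74.3 / 5.758×10⁻¹⁹ = 1.290×10²⁰, i.e. 1.290×10²⁰/6.022×10²³ = 2.142×10⁻⁴ mol.
Product: Φ × n_abs = 0.14 × 2.142×10⁻⁴ = 2.999×10⁻⁵ mol.
As a count: 2.999×10⁻⁵ × 6.022×10²³ = 1.8×10¹⁹.

1.8×10¹⁹ molecules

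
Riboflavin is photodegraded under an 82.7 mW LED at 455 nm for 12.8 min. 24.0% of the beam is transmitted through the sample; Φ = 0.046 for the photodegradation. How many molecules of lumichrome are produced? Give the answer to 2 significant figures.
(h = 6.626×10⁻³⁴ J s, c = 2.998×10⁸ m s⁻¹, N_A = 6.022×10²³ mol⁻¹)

Photon energy at 455 nm: hc/λ = (6.626×10⁻³⁴)(2.998×10⁸)/(455×10⁻⁹) = 4.366×10⁻¹⁹ J.
Energy delivered: (82.7 mW)(768 s) = 63.51 J.
Photons incident: 63.51 / 4.366×10⁻¹⁹ = 1.455×10²⁰, i.e. 1.455×10²⁰/6.022×10²³ = 2.416×10⁻⁴ mol.
Fraction absorbed: 1 − 24.0/100 = 0.7600.
Photons absorbed: 0.7600 × 2.416×10⁻⁴ = 1.836×10⁻⁴ mol.
Product: Φ × n_abs = 0.046 × 1.836×10⁻⁴ = 8.446×10⁻⁶ mol.
As a count: 8.446×10⁻⁶ × 6.022×10²³ = 5.1×10¹⁸.

5.1×10¹⁸ molecules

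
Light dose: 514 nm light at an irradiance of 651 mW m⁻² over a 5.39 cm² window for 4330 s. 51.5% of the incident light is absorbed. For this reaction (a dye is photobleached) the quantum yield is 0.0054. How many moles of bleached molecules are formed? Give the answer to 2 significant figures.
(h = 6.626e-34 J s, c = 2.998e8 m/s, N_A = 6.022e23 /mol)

1.8e-8 mol

Photon energy at 514 nm: hc/λ = (6.626e-34)(2.998e8)/(514e-9) = 3.865e-19 J.
Energy delivered: (651 mW m⁻²)(5.39e-4 m²)(4330 s) = 1.519 J.
Photons incident: 1.519 / 3.865e-19 = 3.930e18, i.e. 3.930e18/6.022e23 = 6.526e-6 mol.
Photons absorbed: 0.515 × 6.526e-6 = 3.361e-6 mol.
Product: Φ × n_abs = 0.0054 × 3.361e-6 = 1.815e-8 mol.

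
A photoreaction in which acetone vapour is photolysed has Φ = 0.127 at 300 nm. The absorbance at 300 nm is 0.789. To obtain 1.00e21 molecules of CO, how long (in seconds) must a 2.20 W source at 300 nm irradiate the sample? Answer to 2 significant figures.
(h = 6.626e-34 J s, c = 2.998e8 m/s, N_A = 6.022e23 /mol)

t ≈ 2800 s

Product: 1.00e21 / 6.022e23 = 0.001661 mol.
Photons that must be absorbed: 0.001661 / 0.127 = 0.01308 mol.
Fraction absorbed: 1 − 10^(−0.789) = 0.8374.
Incident photons needed: 0.01308 / 0.8374 = 0.01562 mol.
Photon energy: hc/λ = 6.622e-19 J; per mole, 3.988e5 J mol⁻¹.
Energy required: 0.01562 × 3.988e5 = 6229 J.
Time: 6229 J / 2.2 W = 2800 s.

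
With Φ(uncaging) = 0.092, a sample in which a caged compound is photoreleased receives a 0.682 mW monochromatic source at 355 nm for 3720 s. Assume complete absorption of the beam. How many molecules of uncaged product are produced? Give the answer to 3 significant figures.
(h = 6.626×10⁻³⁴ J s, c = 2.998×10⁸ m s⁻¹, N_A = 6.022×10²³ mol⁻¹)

Photon energy at 355 nm: hc/λ = (6.626×10⁻³⁴)(2.998×10⁸)/(355×10⁻⁹) = 5.596×10⁻¹⁹ J.
Energy delivered: (0.682 mW)(3720 s) = 2.537 J.
Photons incident: 2.537 / 5.596×10⁻¹⁹ = 4.534×10¹⁸, i.e. 4.534×10¹⁸/6.022×10²³ = 7.529×10⁻⁶ mol.
Product: Φ × n_abs = 0.092 × 7.529×10⁻⁶ = 6.927×10⁻⁷ mol.
As a count: 6.927×10⁻⁷ × 6.022×10²³ = 4.17×10¹⁷.

4.17×10¹⁷ molecules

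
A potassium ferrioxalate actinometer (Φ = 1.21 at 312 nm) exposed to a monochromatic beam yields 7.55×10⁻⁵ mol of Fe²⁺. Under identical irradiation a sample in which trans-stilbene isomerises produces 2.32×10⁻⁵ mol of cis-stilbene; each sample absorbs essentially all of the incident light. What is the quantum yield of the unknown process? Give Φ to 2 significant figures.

Φ = 0.37

Photons absorbed by the actinometer: 7.55×10⁻⁵ / 1.21 = 6.240×10⁻⁵ mol.
Φ(unknown) = 2.32×10⁻⁵ / 6.240×10⁻⁵ = 0.37.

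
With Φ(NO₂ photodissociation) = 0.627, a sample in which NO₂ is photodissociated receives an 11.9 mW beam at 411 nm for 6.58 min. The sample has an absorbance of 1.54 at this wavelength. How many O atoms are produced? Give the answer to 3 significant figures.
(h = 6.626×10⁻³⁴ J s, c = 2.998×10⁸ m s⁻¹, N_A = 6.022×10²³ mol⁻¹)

5.92×10¹⁸ atoms

Photon energy at 411 nm: hc/λ = (6.626×10⁻³⁴)(2.998×10⁸)/(411×10⁻⁹) = 4.833×10⁻¹⁹ J.
Energy delivered: (11.9 mW)(394.8 s) = 4.698 J.
Photons incident: 4.698 / 4.833×10⁻¹⁹ = 9.721×10¹⁸, i.e. 9.721×10¹⁸/6.022×10²³ = 1.614×10⁻⁵ mol.
Fraction absorbed: 1 − 10^(−1.54) = 0.9712.
Photons absorbed: 0.9712 × 1.614×10⁻⁵ = 1.568×10⁻⁵ mol.
Product: Φ × n_abs = 0.627 × 1.568×10⁻⁵ = 9.831×10⁻⁶ mol.
As a count: 9.831×10⁻⁶ × 6.022×10²³ = 5.92×10¹⁸.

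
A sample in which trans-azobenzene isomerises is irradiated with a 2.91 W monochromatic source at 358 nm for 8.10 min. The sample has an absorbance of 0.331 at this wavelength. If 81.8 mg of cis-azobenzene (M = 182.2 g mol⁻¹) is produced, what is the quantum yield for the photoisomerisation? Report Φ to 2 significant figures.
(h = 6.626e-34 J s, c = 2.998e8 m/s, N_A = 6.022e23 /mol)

Product: 81.8 mg / 182.2 g mol⁻¹ = 4.490e-4 mol.
Photon energy at 358 nm: hc/λ = (6.626e-34)(2.998e8)/(358e-9) = 5.549e-19 J.
Energy delivered: (2.91 W)(486 s) = 1414 J.
Photons incident: 1414 / 5.549e-19 = 2.548e21, i.e. 2.548e21/6.022e23 = 0.004231 mol.
Fraction absorbed: 1 − 10^(−0.331) = 0.5333.
Photons absorbed: 0.5333 × 0.004231 = 0.002256 mol.
Φ = 4.490e-4 mol / 0.002256 mol photons = 0.20.

Φ = 0.20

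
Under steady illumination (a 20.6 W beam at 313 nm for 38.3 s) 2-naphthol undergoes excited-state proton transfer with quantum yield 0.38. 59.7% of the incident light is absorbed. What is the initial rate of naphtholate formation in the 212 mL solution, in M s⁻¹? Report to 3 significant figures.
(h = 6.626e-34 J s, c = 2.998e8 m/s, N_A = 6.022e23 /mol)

Photon energy at 313 nm: hc/λ = (6.626e-34)(2.998e8)/(313e-9) = 6.347e-19 J.
Energy delivered: (20.6 W)(38.3 s) = 789.0 J.
Photons incident: 789.0 / 6.347e-19 = 1.243e21, i.e. 1.243e21/6.022e23 = 0.002064 mol.
Photons absorbed: 0.597 × 0.002064 = 0.001232 mol.
Product formed: 0.38 × 0.001232 = 4.682e-4 mol.
Rate: 4.682e-4 mol / (38.3 s × 0.212 L) = 5.77e-5 M s⁻¹.

5.77e-5 M s⁻¹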